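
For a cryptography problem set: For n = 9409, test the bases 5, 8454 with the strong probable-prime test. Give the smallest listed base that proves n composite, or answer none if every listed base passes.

n − 1 = 9408 = 2^6 · 147, so s = 6 and d = 147.
Base 5: x_0 = 5^147 mod 9409 = 2106. x_0 is neither 1 nor 9408, so continue squaring. x_1 = 2106^2 mod 9409 = 3597. x_2 = 3597^2 mod 9409 = 1034. x_3 = 1034^2 mod 9409 = 5939. x_4 = 5939^2 mod 9409 = 6789. x_5 = 6789^2 mod 9409 = 5239. Reached i = s−1 = 5 without hitting −1: 5 is a Miller–Rabin witness and 9409 is composite.
Base 8454: x_0 = 8454^147 mod 9409 = 20. x_0 is neither 1 nor 9408, so continue squaring. x_1 = 20^2 mod 9409 = 400. x_2 = 400^2 mod 9409 = 47. x_3 = 47^2 mod 9409 = 2209. x_4 = 2209^2 mod 9409 = 5819. x_5 = 5819^2 mod 9409 = 7179. Reached i = s−1 = 5 without hitting −1: 8454 is a Miller–Rabin witness and 9409 is composite.
The smallest witness among the given bases is 5.

5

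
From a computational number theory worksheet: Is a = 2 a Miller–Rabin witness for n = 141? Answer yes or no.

yes

n − 1 = 140 = 2^2 · 35, so s = 2 and d = 35.
x_0 = 2^35 mod 141 = 101.
x_0 is neither 1 nor 140, so continue squaring.
x_1 = 101^2 mod 141 = 49.
Reached i = s−1 = 1 without hitting −1: 2 is a Miller–Rabin witness and 141 is composite.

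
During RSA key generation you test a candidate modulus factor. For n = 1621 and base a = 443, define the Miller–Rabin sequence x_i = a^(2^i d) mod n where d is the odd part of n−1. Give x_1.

n − 1 = 1620 = 2^2 · 405, so s = 2 and d = 405.
x_0 = 443^405 mod 1621 = 166.
x_1 = 166^2 mod 1621 = 1620.

1620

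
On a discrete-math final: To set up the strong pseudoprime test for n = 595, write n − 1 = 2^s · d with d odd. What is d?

Halving: 594 → 297; 297 is odd.
So 594 = 2^1 · 297.

297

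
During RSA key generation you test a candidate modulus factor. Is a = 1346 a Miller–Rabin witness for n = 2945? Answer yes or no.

yes

n − 1 = 2944 = 2^7 · 23, so s = 7 and d = 23.
By repeated squaring, 1346^23 ≡ 2721 (mod 2945).
x_0 = 1346^23 mod 2945 = 2721.
x_0 is neither 1 nor 2944, so continue squaring.
x_1 = 2721^2 mod 2945 = 111.
x_2 = 111^2 mod 2945 = 541.
x_3 = 541^2 mod 2945 = 1126.
x_4 = 1126^2 mod 2945 = 1526.
x_5 = 1526^2 mod 2945 = 2126.
x_6 = 2126^2 mod 2945 = 2246.
Reached i = s−1 = 6 without hitting −1: 1346 is a Miller–Rabin witness and 2945 is composite.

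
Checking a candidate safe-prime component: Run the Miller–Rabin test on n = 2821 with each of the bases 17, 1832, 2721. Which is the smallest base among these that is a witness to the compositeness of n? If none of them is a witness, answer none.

none

n − 1 = 2820 = 2^2 · 705, so s = 2 and d = 705.
Base 17: x_0 = 17^705 mod 2821 = 2820. x_0 = 2820 ≡ −1, so 17 is not a witness.
Base 1832: x_0 = 1832^705 mod 2821 = 2820. x_0 = 2820 ≡ −1, so 1832 is not a witness.
Base 2721: x_0 = 2721^705 mod 2821 = 2820. x_0 = 2820 ≡ −1, so 2721 is not a witness.
No listed base is a witness for 2821.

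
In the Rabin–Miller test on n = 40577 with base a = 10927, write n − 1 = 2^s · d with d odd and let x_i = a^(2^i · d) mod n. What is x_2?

n − 1 = 40576 = 2^7 · 317, so s = 7 and d = 317.
Repeated squaring mod 40577: 10927^1 ≡ 10927, 10927^2 ≡ 21795, 10927^4 ≡ 27663, 10927^8 ≡ 40503, 10927^16 ≡ 5476, 10927^32 ≡ 173, 10927^64 ≡ 29929, 10927^128 ≡ 7766, 10927^256 ≡ 13334.
317 = 256 + 32 + 16 + 8 + 4 + 1, so 10927^317 ≡ 13334·173·5476·40503·27663·10927 ≡ 36993 (mod 40577).
x_0 = 36993.
x_1 = 36993^2 mod 40577 = 22724.
x_2 = 22724^2 mod 40577 = 37851.

37851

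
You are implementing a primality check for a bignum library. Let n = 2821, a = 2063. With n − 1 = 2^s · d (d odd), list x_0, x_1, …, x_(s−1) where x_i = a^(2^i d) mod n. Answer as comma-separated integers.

n − 1 = 2820 = 2^2 · 705, so s = 2 and d = 705.
x_0 = 2063^705 mod 2821 = 1301.
x_1 = 1301^2 mod 2821 = 1.

1301, 1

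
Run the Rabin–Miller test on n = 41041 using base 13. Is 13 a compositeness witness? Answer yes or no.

yes

n − 1 = 41040 = 2^4 · 2565, so s = 4 and d = 2565.
Repeated squaring mod 41041: 13^1 ≡ 13, 13^2 ≡ 169, 13^4 ≡ 28561, 13^8 ≡ 40846, 13^16 ≡ 38025, 13^32 ≡ 26195, 13^64 ≡ 13546, 13^128 ≡ 40846, 13^256 ≡ 38025, 13^512 ≡ 26195, 13^1024 ≡ 13546, 13^2048 ≡ 40846.
2565 = 2048 + 512 + 4 + 1, so 13^2565 ≡ 40846·26195·28561·13 ≡ 1924 (mod 41041).
x_0 = 13^2565 mod 41041 = 1924.
x_0 is neither 1 nor 41040, so continue squaring.
x_1 = 1924^2 mod 41041 = 8086.
x_2 = 8086^2 mod 41041 = 5083.
x_3 = 5083^2 mod 41041 = 22100.
Reached i = s−1 = 3 without hitting −1: 13 is a Miller–Rabin witness and 41041 is composite.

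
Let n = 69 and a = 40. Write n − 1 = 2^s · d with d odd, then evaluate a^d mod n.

34

n − 1 = 68 = 2^2 · 17, so s = 2 and d = 17.
40^17 mod 69 = 34.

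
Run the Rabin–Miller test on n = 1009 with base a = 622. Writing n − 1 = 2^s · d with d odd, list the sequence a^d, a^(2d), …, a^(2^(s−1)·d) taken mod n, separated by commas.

204, 247, 469, 1008

n − 1 = 1008 = 2^4 · 63, so s = 4 and d = 63.
x_0 = 622^63 mod 1009 = 204.
x_1 = 204^2 mod 1009 = 247.
x_2 = 247^2 mod 1009 = 469.
x_3 = 469^2 mod 1009 = 1008.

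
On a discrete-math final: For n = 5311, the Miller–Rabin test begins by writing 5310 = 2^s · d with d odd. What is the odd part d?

2655

Halving: 5310 → 2655; 2655 is odd.
So 5310 = 2^1 · 2655.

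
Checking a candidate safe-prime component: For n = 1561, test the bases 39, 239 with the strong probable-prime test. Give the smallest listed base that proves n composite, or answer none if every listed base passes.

239

n − 1 = 1560 = 2^3 · 195, so s = 3 and d = 195.
Base 39: x_0 = 39^195 mod 1561 = 1. x_0 = 1, so 39 is not a witness.
Base 239: x_0 = 239^195 mod 1561 = 8. x_0 is neither 1 nor 1560, so continue squaring. x_1 = 8^2 mod 1561 = 64. x_2 = 64^2 mod 1561 = 974. Reached i = s−1 = 2 without hitting −1: 239 is a Miller–Rabin witness and 1561 is composite.
The smallest witness among the given bases is 239.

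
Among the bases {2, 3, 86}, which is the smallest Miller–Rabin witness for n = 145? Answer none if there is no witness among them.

n − 1 = 144 = 2^4 · 9, so s = 4 and d = 9.
Base 2: x_0 = 2^9 mod 145 = 77. x_0 is neither 1 nor 144, so continue squaring. x_1 = 77^2 mod 145 = 129. x_2 = 129^2 mod 145 = 111. x_3 = 111^2 mod 145 = 141. Reached i = s−1 = 3 without hitting −1: 2 is a Miller–Rabin witness and 145 is composite.
Base 3: x_0 = 3^9 mod 145 = 108. x_0 is neither 1 nor 144, so continue squaring. x_1 = 108^2 mod 145 = 64. x_2 = 64^2 mod 145 = 36. x_3 = 36^2 mod 145 = 136. Reached i = s−1 = 3 without hitting −1: 3 is a Miller–Rabin witness and 145 is composite.
Base 86: x_0 = 86^9 mod 145 = 86. x_0 is neither 1 nor 144, so continue squaring. x_1 = 86^2 mod 145 = 1. x_1 = 1 but x_0 ≠ ±1, a nontrivial square root of 1 — 86 is a witness and 145 is composite.
The smallest witness among the given bases is 2.

2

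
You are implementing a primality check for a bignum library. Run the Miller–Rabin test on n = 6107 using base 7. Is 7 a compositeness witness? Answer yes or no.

n − 1 = 6106 = 2^1 · 3053, so s = 1 and d = 3053.
x_0 = 7^3053 mod 6107 = 3110.
x_0 ∉ {1, 6106} and s = 1, so 7 is a Miller–Rabin witness and 6107 is composite.

yes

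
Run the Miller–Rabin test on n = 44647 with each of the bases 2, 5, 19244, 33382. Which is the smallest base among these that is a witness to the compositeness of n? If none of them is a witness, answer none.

none

n − 1 = 44646 = 2^1 · 22323, so s = 1 and d = 22323.
Base 2: x_0 = 2^22323 mod 44647 = 1. x_0 = 1, so 2 is not a witness.
Base 5: x_0 = 5^22323 mod 44647 = 44646. x_0 = 44646 ≡ −1, so 5 is not a witness.
Base 19244: x_0 = 19244^22323 mod 44647 = 1. x_0 = 1, so 19244 is not a witness.
Base 33382: x_0 = 33382^22323 mod 44647 = 1. x_0 = 1, so 33382 is not a witness.
No listed base is a witness for 44647.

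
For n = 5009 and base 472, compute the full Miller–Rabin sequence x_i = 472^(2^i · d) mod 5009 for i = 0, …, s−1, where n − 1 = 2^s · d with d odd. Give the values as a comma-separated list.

n − 1 = 5008 = 2^4 · 313, so s = 4 and d = 313.
x_0 = 472^313 mod 5009 = 3991.
x_1 = 3991^2 mod 5009 = 4470.
x_2 = 4470^2 mod 5009 = 5008.
x_3 = 5008^2 mod 5009 = 1.

3991, 4470, 5008, 1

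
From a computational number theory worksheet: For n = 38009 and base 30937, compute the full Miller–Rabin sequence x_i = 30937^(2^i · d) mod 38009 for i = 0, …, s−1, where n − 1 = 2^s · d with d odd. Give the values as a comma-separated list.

n − 1 = 38008 = 2^3 · 4751, so s = 3 and d = 4751.
x_0 = 30937^4751 mod 38009 = 2096.
x_1 = 2096^2 mod 38009 = 22181.
x_2 = 22181^2 mod 38009 = 8265.

2096, 22181, 8265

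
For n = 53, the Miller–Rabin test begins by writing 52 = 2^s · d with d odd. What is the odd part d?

13

Halving: 52 → 26 → 13; 13 is odd.
So 52 = 2^2 · 13.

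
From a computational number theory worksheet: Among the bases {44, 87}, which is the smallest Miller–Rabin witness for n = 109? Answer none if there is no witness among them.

n − 1 = 108 = 2^2 · 27, so s = 2 and d = 27.
Base 44: x_0 = 44^27 mod 109 = 33. x_0 is neither 1 nor 108, so continue squaring. x_1 = 33^2 mod 109 = 108. x_1 ≡ −1, so 44 is not a witness.
Base 87: x_0 = 87^27 mod 109 = 108. x_0 = 108 ≡ −1, so 87 is not a witness.
No listed base is a witness for 109.

none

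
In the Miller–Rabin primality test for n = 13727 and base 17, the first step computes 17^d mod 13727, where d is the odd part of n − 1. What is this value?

n − 1 = 13726 = 2^1 · 6863, so s = 1 and d = 6863.
17^6863 mod 13727 = 13116.

13116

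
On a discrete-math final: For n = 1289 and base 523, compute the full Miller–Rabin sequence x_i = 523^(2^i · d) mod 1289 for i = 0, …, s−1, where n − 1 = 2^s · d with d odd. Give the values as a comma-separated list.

n − 1 = 1288 = 2^3 · 161, so s = 3 and d = 161.
x_0 = 523^161 mod 1289 = 792.
x_1 = 792^2 mod 1289 = 810.
x_2 = 810^2 mod 1289 = 1288.

792, 810, 1288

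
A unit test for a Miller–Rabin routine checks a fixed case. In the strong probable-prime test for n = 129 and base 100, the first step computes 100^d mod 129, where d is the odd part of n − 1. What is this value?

100

n − 1 = 128 = 2^7 · 1, so s = 7 and d = 1.
100^1 mod 129 = 100.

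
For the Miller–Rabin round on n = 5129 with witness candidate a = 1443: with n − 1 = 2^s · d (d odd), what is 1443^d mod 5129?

n − 1 = 5128 = 2^3 · 641, so s = 3 and d = 641.
By repeated squaring, 1443^641 ≡ 4936 (mod 5129).

4936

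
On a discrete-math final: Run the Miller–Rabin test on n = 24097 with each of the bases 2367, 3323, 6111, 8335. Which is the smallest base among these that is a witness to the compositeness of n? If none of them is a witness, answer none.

none

n − 1 = 24096 = 2^5 · 753, so s = 5 and d = 753.
Base 2367: x_0 = 2367^753 mod 24097 = 18586. x_0 is neither 1 nor 24096, so continue squaring. x_1 = 18586^2 mod 24097 = 8901. x_2 = 8901^2 mod 24097 = 20962. x_3 = 20962^2 mod 24097 = 20746. x_4 = 20746^2 mod 24097 = 24096. x_4 ≡ −1, so 2367 is not a witness.
Base 3323: x_0 = 3323^753 mod 24097 = 3351. x_0 is neither 1 nor 24096, so continue squaring. x_1 = 3351^2 mod 24097 = 24096. x_1 ≡ −1, so 3323 is not a witness.
Base 6111: x_0 = 6111^753 mod 24097 = 309. x_0 is neither 1 nor 24096, so continue squaring. x_1 = 309^2 mod 24097 = 23190. x_2 = 23190^2 mod 24097 = 3351. x_3 = 3351^2 mod 24097 = 24096. x_3 ≡ −1, so 6111 is not a witness.
Base 8335: x_0 = 8335^753 mod 24097 = 10398. x_0 is neither 1 nor 24096, so continue squaring. x_1 = 10398^2 mod 24097 = 19262. x_2 = 19262^2 mod 24097 = 3135. x_3 = 3135^2 mod 24097 = 20746. x_4 = 20746^2 mod 24097 = 24096. x_4 ≡ −1, so 8335 is not a witness.
No listed base is a witness for 24097.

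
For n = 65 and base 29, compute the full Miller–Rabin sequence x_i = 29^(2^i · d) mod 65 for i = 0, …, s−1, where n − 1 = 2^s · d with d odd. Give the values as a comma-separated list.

n − 1 = 64 = 2^6 · 1, so s = 6 and d = 1.
x_0 = 29^1 mod 65 = 29.
x_1 = 29^2 mod 65 = 61.
x_2 = 61^2 mod 65 = 16.
x_3 = 16^2 mod 65 = 61.
x_4 = 61^2 mod 65 = 16.
x_5 = 16^2 mod 65 = 61.

29, 61, 16, 61, 16, 61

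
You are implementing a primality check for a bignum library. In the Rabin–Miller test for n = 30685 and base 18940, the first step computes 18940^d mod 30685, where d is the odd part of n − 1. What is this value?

24540

n − 1 = 30684 = 2^2 · 7671, so s = 2 and d = 7671.
18940^7671 mod 30685 = 24540.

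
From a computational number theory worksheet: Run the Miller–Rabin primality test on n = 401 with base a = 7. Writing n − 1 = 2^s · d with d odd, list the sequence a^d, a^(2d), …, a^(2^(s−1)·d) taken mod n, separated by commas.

n − 1 = 400 = 2^4 · 25, so s = 4 and d = 25.
x_0 = 7^25 mod 401 = 303.
x_1 = 303^2 mod 401 = 381.
x_2 = 381^2 mod 401 = 400.
x_3 = 400^2 mod 401 = 1.

303, 381, 400, 1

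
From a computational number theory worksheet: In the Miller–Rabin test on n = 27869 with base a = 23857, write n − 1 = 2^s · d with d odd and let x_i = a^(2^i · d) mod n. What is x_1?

n − 1 = 27868 = 2^2 · 6967, so s = 2 and d = 6967.
By repeated squaring, 23857^6967 ≡ 1497 (mod 27869).
x_0 = 1497.
x_1 = 1497^2 mod 27869 = 11489.

11489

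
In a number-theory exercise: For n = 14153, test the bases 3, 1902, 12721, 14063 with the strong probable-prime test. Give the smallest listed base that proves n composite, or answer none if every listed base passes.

none

n − 1 = 14152 = 2^3 · 1769, so s = 3 and d = 1769.
Base 3: x_0 = 3^1769 mod 14153 = 3847. x_0 is neither 1 nor 14152, so continue squaring. x_1 = 3847^2 mod 14153 = 9524. x_2 = 9524^2 mod 14153 = 14152. x_2 ≡ −1, so 3 is not a witness.
Base 1902: x_0 = 1902^1769 mod 14153 = 10306. x_0 is neither 1 nor 14152, so continue squaring. x_1 = 10306^2 mod 14153 = 9524. x_2 = 9524^2 mod 14153 = 14152. x_2 ≡ −1, so 1902 is not a witness.
Base 12721: x_0 = 12721^1769 mod 14153 = 9524. x_0 is neither 1 nor 14152, so continue squaring. x_1 = 9524^2 mod 14153 = 14152. x_1 ≡ −1, so 12721 is not a witness.
Base 14063: x_0 = 14063^1769 mod 14153 = 10306. x_0 is neither 1 nor 14152, so continue squaring. x_1 = 10306^2 mod 14153 = 9524. x_2 = 9524^2 mod 14153 = 14152. x_2 ≡ −1, so 14063 is not a witness.
No listed base is a witness for 14153.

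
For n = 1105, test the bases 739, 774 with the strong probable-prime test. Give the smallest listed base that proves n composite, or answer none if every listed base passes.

n − 1 = 1104 = 2^4 · 69, so s = 4 and d = 69.
Base 739: x_0 = 739^69 mod 1105 = 944. x_0 is neither 1 nor 1104, so continue squaring. x_1 = 944^2 mod 1105 = 506. x_2 = 506^2 mod 1105 = 781. x_3 = 781^2 mod 1105 = 1. x_3 = 1 but x_2 ≠ ±1, a nontrivial square root of 1 — 739 is a witness and 1105 is composite.
Base 774: x_0 = 774^69 mod 1105 = 229. x_0 is neither 1 nor 1104, so continue squaring. x_1 = 229^2 mod 1105 = 506. x_2 = 506^2 mod 1105 = 781. x_3 = 781^2 mod 1105 = 1. x_3 = 1 but x_2 ≠ ±1, a nontrivial square root of 1 — 774 is a witness and 1105 is composite.
The smallest witness among the given bases is 739.

739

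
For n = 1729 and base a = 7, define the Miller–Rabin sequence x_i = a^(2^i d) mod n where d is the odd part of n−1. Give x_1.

n − 1 = 1728 = 2^6 · 27, so s = 6 and d = 27.
Repeated squaring mod 1729: 7^1 ≡ 7, 7^2 ≡ 49, 7^4 ≡ 672, 7^8 ≡ 315, 7^16 ≡ 672.
27 = 16 + 8 + 2 + 1, so 7^27 ≡ 672·315·49·7 ≡ 343 (mod 1729).
x_0 = 343.
x_1 = 343^2 mod 1729 = 77.

77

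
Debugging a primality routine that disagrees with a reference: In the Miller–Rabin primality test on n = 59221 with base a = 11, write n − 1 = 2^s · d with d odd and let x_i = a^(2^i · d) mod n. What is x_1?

n − 1 = 59220 = 2^2 · 14805, so s = 2 and d = 14805.
Repeated squaring mod 59221: 11^1 ≡ 11, 11^2 ≡ 121, 11^4 ≡ 14641, 11^8 ≡ 38082, 11^16 ≡ 34876, 11^32 ≡ 54478, 11^64 ≡ 51290, 11^128 ≡ 8059, 11^256 ≡ 41265, 11^512 ≡ 18812, 11^1024 ≡ 45869, 11^2048 ≡ 20694, 11^4096 ≡ 14585, 11^8192 ≡ 393.
14805 = 8192 + 4096 + 2048 + 256 + 128 + 64 + 16 + 4 + 1, so 11^14805 ≡ 393·14585·20694·41265·8059·51290·34876·14641·11 ≡ 18180 (mod 59221).
x_0 = 18180.
x_1 = 18180^2 mod 59221 = 59220.

59220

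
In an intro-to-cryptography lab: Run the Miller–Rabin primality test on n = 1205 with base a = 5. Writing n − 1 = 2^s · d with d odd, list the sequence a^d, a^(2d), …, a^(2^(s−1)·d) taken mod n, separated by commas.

n − 1 = 1204 = 2^2 · 301, so s = 2 and d = 301.
x_0 = 5^301 mod 1205 = 1200.
x_1 = 1200^2 mod 1205 = 25.

1200, 25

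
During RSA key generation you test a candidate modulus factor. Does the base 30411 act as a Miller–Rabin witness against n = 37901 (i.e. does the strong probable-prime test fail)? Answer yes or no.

n − 1 = 37900 = 2^2 · 9475, so s = 2 and d = 9475.
Repeated squaring mod 37901: 30411^1 ≡ 30411, 30411^2 ≡ 6620, 30411^4 ≡ 10844, 30411^8 ≡ 23434, 30411^16 ≡ 4767, 30411^32 ≡ 21590, 30411^64 ≡ 21602, 30411^128 ≡ 9292, 30411^256 ≡ 2786, 30411^512 ≡ 29992, 30411^1024 ≡ 15631, 30411^2048 ≡ 18315, 30411^4096 ≡ 15375, 30411^8192 ≡ 2088.
9475 = 8192 + 1024 + 256 + 2 + 1, so 30411^9475 ≡ 2088·15631·2786·6620·30411 ≡ 37900 (mod 37901).
x_0 = 30411^9475 mod 37901 = 37900.
x_0 = 37900 ≡ −1, so 30411 is not a witness.

no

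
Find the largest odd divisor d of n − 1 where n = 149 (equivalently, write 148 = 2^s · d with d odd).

37

Halving: 148 → 74 → 37; 37 is odd.
So 148 = 2^2 · 37.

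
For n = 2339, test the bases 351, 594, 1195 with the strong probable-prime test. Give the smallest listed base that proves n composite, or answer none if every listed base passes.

none

n − 1 = 2338 = 2^1 · 1169, so s = 1 and d = 1169.
Base 351: x_0 = 351^1169 mod 2339 = 1. x_0 = 1, so 351 is not a witness.
Base 594: x_0 = 594^1169 mod 2339 = 2338. x_0 = 2338 ≡ −1, so 594 is not a witness.
Base 1195: x_0 = 1195^1169 mod 2339 = 1. x_0 = 1, so 1195 is not a witness.
No listed base is a witness for 2339.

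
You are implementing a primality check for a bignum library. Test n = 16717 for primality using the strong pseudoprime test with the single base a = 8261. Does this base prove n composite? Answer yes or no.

yes

n − 1 = 16716 = 2^2 · 4179, so s = 2 and d = 4179.
By repeated squaring, 8261^4179 ≡ 10561 (mod 16717).
x_0 = 8261^4179 mod 16717 = 10561.
x_0 is neither 1 nor 16716, so continue squaring.
x_1 = 10561^2 mod 16717 = 15614.
Reached i = s−1 = 1 without hitting −1: 8261 is a Miller–Rabin witness and 16717 is composite.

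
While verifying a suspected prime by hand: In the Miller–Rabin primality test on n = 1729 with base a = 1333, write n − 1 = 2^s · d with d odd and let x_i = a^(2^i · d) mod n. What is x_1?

1065

n − 1 = 1728 = 2^6 · 27, so s = 6 and d = 27.
x_0 = 1333^27 mod 1729 = 265.
x_1 = 265^2 mod 1729 = 1065.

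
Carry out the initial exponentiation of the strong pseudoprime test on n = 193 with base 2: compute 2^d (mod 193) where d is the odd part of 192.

n − 1 = 192 = 2^6 · 3, so s = 6 and d = 3.
2^3 mod 193 = 8.

8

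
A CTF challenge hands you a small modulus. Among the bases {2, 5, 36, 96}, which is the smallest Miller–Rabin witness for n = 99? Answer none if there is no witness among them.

n − 1 = 98 = 2^1 · 49, so s = 1 and d = 49.
Base 2: x_0 = 2^49 mod 99 = 83. x_0 ∉ {1, 98} and s = 1, so 2 is a Miller–Rabin witness and 99 is composite.
Base 5: x_0 = 5^49 mod 99 = 86. x_0 ∉ {1, 98} and s = 1, so 5 is a Miller–Rabin witness and 99 is composite.
Base 36: x_0 = 36^49 mod 99 = 81. x_0 ∉ {1, 98} and s = 1, so 36 is a Miller–Rabin witness and 99 is composite.
Base 96: x_0 = 96^49 mod 99 = 18. x_0 ∉ {1, 98} and s = 1, so 96 is a Miller–Rabin witness and 99 is composite.
The smallest witness among the given bases is 2.

2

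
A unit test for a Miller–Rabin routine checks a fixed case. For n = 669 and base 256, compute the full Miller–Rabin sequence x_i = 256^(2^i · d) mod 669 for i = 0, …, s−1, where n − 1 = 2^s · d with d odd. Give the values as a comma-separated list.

n − 1 = 668 = 2^2 · 167, so s = 2 and d = 167.
x_0 = 256^167 mod 669 = 16.
x_1 = 16^2 mod 669 = 256.

16, 256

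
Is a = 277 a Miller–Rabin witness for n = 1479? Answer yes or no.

n − 1 = 1478 = 2^1 · 739, so s = 1 and d = 739.
x_0 = 277^739 mod 1479 = 1417.
x_0 ∉ {1, 1478} and s = 1, so 277 is a Miller–Rabin witness and 1479 is composite.

yes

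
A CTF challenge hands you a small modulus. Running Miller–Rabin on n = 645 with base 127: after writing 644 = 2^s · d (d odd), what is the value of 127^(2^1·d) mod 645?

n − 1 = 644 = 2^2 · 161, so s = 2 and d = 161.
Repeated squaring mod 645: 127^1 ≡ 127, 127^2 ≡ 4, 127^4 ≡ 16, 127^8 ≡ 256, 127^16 ≡ 391, 127^32 ≡ 16, 127^64 ≡ 256, 127^128 ≡ 391.
161 = 128 + 32 + 1, so 127^161 ≡ 391·16·127 ≡ 517 (mod 645).
x_0 = 517.
x_1 = 517^2 mod 645 = 259.

259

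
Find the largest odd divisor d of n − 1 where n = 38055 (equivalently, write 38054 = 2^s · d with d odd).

Halving: 38054 → 19027; 19027 is odd.
So 38054 = 2^1 · 19027.

19027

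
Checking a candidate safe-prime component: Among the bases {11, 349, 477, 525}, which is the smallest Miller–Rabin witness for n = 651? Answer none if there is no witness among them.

n − 1 = 650 = 2^1 · 325, so s = 1 and d = 325.
Base 11: x_0 = 11^325 mod 651 = 305. x_0 ∉ {1, 650} and s = 1, so 11 is a Miller–Rabin witness and 651 is composite.
Base 349: x_0 = 349^325 mod 651 = 559. x_0 ∉ {1, 650} and s = 1, so 349 is a Miller–Rabin witness and 651 is composite.
Base 477: x_0 = 477^325 mod 651 = 99. x_0 ∉ {1, 650} and s = 1, so 477 is a Miller–Rabin witness and 651 is composite.
Base 525: x_0 = 525^325 mod 651 = 588. x_0 ∉ {1, 650} and s = 1, so 525 is a Miller–Rabin witness and 651 is composite.
The smallest witness among the given bases is 11.

11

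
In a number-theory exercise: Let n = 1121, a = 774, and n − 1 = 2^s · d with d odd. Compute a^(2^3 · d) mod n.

n − 1 = 1120 = 2^5 · 35, so s = 5 and d = 35.
x_0 = 774^35 mod 1121 = 357.
x_1 = 357^2 mod 1121 = 776.
x_2 = 776^2 mod 1121 = 199.
x_3 = 199^2 mod 1121 = 366.

366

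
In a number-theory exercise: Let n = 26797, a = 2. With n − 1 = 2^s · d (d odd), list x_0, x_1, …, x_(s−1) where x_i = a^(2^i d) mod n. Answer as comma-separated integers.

n − 1 = 26796 = 2^2 · 6699, so s = 2 and d = 6699.
x_0 = 2^6699 mod 26797 = 9018.
x_1 = 9018^2 mod 26797 = 22226.

9018, 22226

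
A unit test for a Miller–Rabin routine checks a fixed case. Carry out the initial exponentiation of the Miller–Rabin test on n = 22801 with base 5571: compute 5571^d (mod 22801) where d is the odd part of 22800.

n − 1 = 22800 = 2^4 · 1425, so s = 4 and d = 1425.
5571^1425 mod 22801 = 12381.

12381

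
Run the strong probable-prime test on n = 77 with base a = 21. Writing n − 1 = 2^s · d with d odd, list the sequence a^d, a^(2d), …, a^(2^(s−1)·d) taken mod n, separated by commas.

21, 56

n − 1 = 76 = 2^2 · 19, so s = 2 and d = 19.
x_0 = 21^19 mod 77 = 21.
x_1 = 21^2 mod 77 = 56.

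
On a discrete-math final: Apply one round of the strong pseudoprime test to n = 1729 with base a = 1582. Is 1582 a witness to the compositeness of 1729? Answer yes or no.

yes

n − 1 = 1728 = 2^6 · 27, so s = 6 and d = 27.
Repeated squaring mod 1729: 1582^1 ≡ 1582, 1582^2 ≡ 861, 1582^4 ≡ 1309, 1582^8 ≡ 42, 1582^16 ≡ 35.
27 = 16 + 8 + 2 + 1, so 1582^27 ≡ 35·42·861·1582 ≡ 742 (mod 1729).
x_0 = 1582^27 mod 1729 = 742.
x_0 is neither 1 nor 1728, so continue squaring.
x_1 = 742^2 mod 1729 = 742.
x_2 = 742^2 mod 1729 = 742.
x_3 = 742^2 mod 1729 = 742.
x_4 = 742^2 mod 1729 = 742.
x_5 = 742^2 mod 1729 = 742.
Reached i = s−1 = 5 without hitting −1: 1582 is a Miller–Rabin witness and 1729 is composite.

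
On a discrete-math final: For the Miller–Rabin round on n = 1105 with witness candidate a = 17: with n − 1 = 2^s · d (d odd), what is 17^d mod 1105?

n − 1 = 1104 = 2^4 · 69, so s = 4 and d = 69.
Repeated squaring mod 1105: 17^1 ≡ 17, 17^2 ≡ 289, 17^4 ≡ 646, 17^8 ≡ 731, 17^16 ≡ 646, 17^32 ≡ 731, 17^64 ≡ 646.
69 = 64 + 4 + 1, so 17^69 ≡ 646·646·17 ≡ 272 (mod 1105).

272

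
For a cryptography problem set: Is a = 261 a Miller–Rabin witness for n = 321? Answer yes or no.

yes

n − 1 = 320 = 2^6 · 5, so s = 6 and d = 5.
By repeated squaring, 261^5 ≡ 30 (mod 321).
x_0 = 261^5 mod 321 = 30.
x_0 is neither 1 nor 320, so continue squaring.
x_1 = 30^2 mod 321 = 258.
x_2 = 258^2 mod 321 = 117.
x_3 = 117^2 mod 321 = 207.
x_4 = 207^2 mod 321 = 156.
x_5 = 156^2 mod 321 = 261.
Reached i = s−1 = 5 without hitting −1: 261 is a Miller–Rabin witness and 321 is composite.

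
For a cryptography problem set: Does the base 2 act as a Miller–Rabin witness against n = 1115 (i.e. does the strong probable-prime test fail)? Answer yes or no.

yes

n − 1 = 1114 = 2^1 · 557, so s = 1 and d = 557.
x_0 = 2^557 mod 1115 = 227.
x_0 ∉ {1, 1114} and s = 1, so 2 is a Miller–Rabin witness and 1115 is composite.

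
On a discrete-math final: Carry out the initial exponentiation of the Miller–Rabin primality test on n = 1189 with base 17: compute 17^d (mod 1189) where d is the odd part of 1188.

n − 1 = 1188 = 2^2 · 297, so s = 2 and d = 297.
Repeated squaring mod 1189: 17^1 ≡ 17, 17^2 ≡ 289, 17^4 ≡ 291, 17^8 ≡ 262, 17^16 ≡ 871, 17^32 ≡ 59, 17^64 ≡ 1103, 17^128 ≡ 262, 17^256 ≡ 871.
297 = 256 + 32 + 8 + 1, so 17^297 ≡ 871·59·262·17 ≡ 539 (mod 1189).

539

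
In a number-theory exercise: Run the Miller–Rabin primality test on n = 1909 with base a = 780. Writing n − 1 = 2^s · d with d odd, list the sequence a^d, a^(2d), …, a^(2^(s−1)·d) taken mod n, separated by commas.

n − 1 = 1908 = 2^2 · 477, so s = 2 and d = 477.
x_0 = 780^477 mod 1909 = 651.
x_1 = 651^2 mod 1909 = 3.

651, 3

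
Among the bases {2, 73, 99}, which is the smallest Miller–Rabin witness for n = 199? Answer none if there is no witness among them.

n − 1 = 198 = 2^1 · 99, so s = 1 and d = 99.
Base 2: x_0 = 2^99 mod 199 = 1. x_0 = 1, so 2 is not a witness.
Base 73: x_0 = 73^99 mod 199 = 198. x_0 = 198 ≡ −1, so 73 is not a witness.
Base 99: x_0 = 99^99 mod 199 = 198. x_0 = 198 ≡ −1, so 99 is not a witness.
No listed base is a witness for 199.

none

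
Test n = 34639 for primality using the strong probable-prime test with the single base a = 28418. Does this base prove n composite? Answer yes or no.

yes

n − 1 = 34638 = 2^1 · 17319, so s = 1 and d = 17319.
x_0 = 28418^17319 mod 34639 = 31348.
x_0 ∉ {1, 34638} and s = 1, so 28418 is a Miller–Rabin witness and 34639 is composite.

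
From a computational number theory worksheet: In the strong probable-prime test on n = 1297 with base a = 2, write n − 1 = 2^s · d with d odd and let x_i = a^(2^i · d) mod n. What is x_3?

n − 1 = 1296 = 2^4 · 81, so s = 4 and d = 81.
x_0 = 2^81 mod 1297 = 1291.
x_1 = 1291^2 mod 1297 = 36.
x_2 = 36^2 mod 1297 = 1296.
x_3 = 1296^2 mod 1297 = 1.

1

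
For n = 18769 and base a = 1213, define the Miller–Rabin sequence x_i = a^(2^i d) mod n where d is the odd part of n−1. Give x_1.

n − 1 = 18768 = 2^4 · 1173, so s = 4 and d = 1173.
x_0 = 1213^1173 mod 18769 = 2781.
x_1 = 2781^2 mod 18769 = 1133.

1133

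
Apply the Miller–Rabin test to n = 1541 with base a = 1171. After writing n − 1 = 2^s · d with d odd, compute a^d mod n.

n − 1 = 1540 = 2^2 · 385, so s = 2 and d = 385.
Repeated squaring mod 1541: 1171^1 ≡ 1171, 1171^2 ≡ 1292, 1171^4 ≡ 361, 1171^8 ≡ 877, 1171^16 ≡ 170, 1171^32 ≡ 1162, 1171^64 ≡ 328, 1171^128 ≡ 1255, 1171^256 ≡ 123.
385 = 256 + 128 + 1, so 1171^385 ≡ 123·1255·1171 ≡ 574 (mod 1541).

574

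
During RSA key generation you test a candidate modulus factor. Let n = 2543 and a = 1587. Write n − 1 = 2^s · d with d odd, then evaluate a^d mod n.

1

n − 1 = 2542 = 2^1 · 1271, so s = 1 and d = 1271.
Repeated squaring mod 2543: 1587^1 ≡ 1587, 1587^2 ≡ 999, 1587^4 ≡ 1145, 1587^8 ≡ 1380, 1587^16 ≡ 2236, 1587^32 ≡ 158, 1587^64 ≡ 2077, 1587^128 ≡ 1001, 1587^256 ≡ 59, 1587^512 ≡ 938, 1587^1024 ≡ 2509.
1271 = 1024 + 128 + 64 + 32 + 16 + 4 + 2 + 1, so 1587^1271 ≡ 2509·1001·2077·158·2236·1145·999·1587 ≡ 1 (mod 2543).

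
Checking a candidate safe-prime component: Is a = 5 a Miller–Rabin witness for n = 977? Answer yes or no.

n − 1 = 976 = 2^4 · 61, so s = 4 and d = 61.
x_0 = 5^61 mod 977 = 620.
x_0 is neither 1 nor 976, so continue squaring.
x_1 = 620^2 mod 977 = 439.
x_2 = 439^2 mod 977 = 252.
x_3 = 252^2 mod 977 = 976.
x_3 ≡ −1, so 5 is not a witness.

no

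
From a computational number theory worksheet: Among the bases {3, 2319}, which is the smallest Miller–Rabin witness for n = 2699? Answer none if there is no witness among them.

none

n − 1 = 2698 = 2^1 · 1349, so s = 1 and d = 1349.
Base 3: x_0 = 3^1349 mod 2699 = 1. x_0 = 1, so 3 is not a witness.
Base 2319: x_0 = 2319^1349 mod 2699 = 1. x_0 = 1, so 2319 is not a witness.
No listed base is a witness for 2699.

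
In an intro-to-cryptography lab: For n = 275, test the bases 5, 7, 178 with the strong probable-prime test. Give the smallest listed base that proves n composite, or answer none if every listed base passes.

5

n − 1 = 274 = 2^1 · 137, so s = 1 and d = 137.
Base 5: x_0 = 5^137 mod 275 = 25. x_0 ∉ {1, 274} and s = 1, so 5 is a Miller–Rabin witness and 275 is composite.
Base 7: x_0 = 7^137 mod 275 = 182. x_0 ∉ {1, 274} and s = 1, so 7 is a Miller–Rabin witness and 275 is composite.
Base 178: x_0 = 178^137 mod 275 = 238. x_0 ∉ {1, 274} and s = 1, so 178 is a Miller–Rabin witness and 275 is composite.
The smallest witness among the given bases is 5.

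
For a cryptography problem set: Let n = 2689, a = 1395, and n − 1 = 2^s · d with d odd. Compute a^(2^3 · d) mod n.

250

n − 1 = 2688 = 2^7 · 21, so s = 7 and d = 21.
By repeated squaring, 1395^21 ≡ 632 (mod 2689).
x_0 = 632.
x_1 = 632^2 mod 2689 = 1452.
x_2 = 1452^2 mod 2689 = 128.
x_3 = 128^2 mod 2689 = 250.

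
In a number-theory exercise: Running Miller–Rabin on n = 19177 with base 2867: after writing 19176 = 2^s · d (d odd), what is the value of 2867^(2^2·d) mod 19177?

n − 1 = 19176 = 2^3 · 2397, so s = 3 and d = 2397.
x_0 = 2867^2397 mod 19177 = 15383.
x_1 = 15383^2 mod 19177 = 11686.
x_2 = 11686^2 mod 19177 = 3179.

3179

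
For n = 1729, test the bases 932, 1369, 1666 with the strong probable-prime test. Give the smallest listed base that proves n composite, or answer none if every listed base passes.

1369

n − 1 = 1728 = 2^6 · 27, so s = 6 and d = 27.
Base 932: x_0 = 932^27 mod 1729 = 1. x_0 = 1, so 932 is not a witness.
Base 1369: x_0 = 1369^27 mod 1729 = 1065. x_0 is neither 1 nor 1728, so continue squaring. x_1 = 1065^2 mod 1729 = 1. x_1 = 1 but x_0 ≠ ±1, a nontrivial square root of 1 — 1369 is a witness and 1729 is composite.
Base 1666: x_0 = 1666^27 mod 1729 = 1386. x_0 is neither 1 nor 1728, so continue squaring. x_1 = 1386^2 mod 1729 = 77. x_2 = 77^2 mod 1729 = 742. x_3 = 742^2 mod 1729 = 742. x_4 = 742^2 mod 1729 = 742. x_5 = 742^2 mod 1729 = 742. Reached i = s−1 = 5 without hitting −1: 1666 is a Miller–Rabin witness and 1729 is composite.
The smallest witness among the given bases is 1369.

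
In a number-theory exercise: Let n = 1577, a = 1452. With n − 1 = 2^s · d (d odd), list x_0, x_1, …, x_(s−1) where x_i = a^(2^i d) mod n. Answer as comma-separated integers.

n − 1 = 1576 = 2^3 · 197, so s = 3 and d = 197.
x_0 = 1452^197 mod 1577 = 1418.
x_1 = 1418^2 mod 1577 = 49.
x_2 = 49^2 mod 1577 = 824.

1418, 49, 824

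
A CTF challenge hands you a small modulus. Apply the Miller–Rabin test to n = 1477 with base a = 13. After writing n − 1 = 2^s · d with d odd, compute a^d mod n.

n − 1 = 1476 = 2^2 · 369, so s = 2 and d = 369.
13^369 mod 1477 = 1119.

1119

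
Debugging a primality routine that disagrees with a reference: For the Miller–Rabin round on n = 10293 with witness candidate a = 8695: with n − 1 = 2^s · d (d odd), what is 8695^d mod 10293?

n − 1 = 10292 = 2^2 · 2573, so s = 2 and d = 2573.
8695^2573 mod 10293 = 940.

940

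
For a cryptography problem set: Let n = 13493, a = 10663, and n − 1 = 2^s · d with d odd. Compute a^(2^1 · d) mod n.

12246

n − 1 = 13492 = 2^2 · 3373, so s = 2 and d = 3373.
x_0 = 10663^3373 mod 13493 = 9099.
x_1 = 9099^2 mod 13493 = 12246.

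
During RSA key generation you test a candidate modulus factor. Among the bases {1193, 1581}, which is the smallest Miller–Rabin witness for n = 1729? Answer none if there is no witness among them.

n − 1 = 1728 = 2^6 · 27, so s = 6 and d = 27.
Base 1193: x_0 = 1193^27 mod 1729 = 1728. x_0 = 1728 ≡ −1, so 1193 is not a witness.
Base 1581: x_0 = 1581^27 mod 1729 = 1084. x_0 is neither 1 nor 1728, so continue squaring. x_1 = 1084^2 mod 1729 = 1065. x_2 = 1065^2 mod 1729 = 1. x_2 = 1 but x_1 ≠ ±1, a nontrivial square root of 1 — 1581 is a witness and 1729 is composite.
The smallest witness among the given bases is 1581.

1581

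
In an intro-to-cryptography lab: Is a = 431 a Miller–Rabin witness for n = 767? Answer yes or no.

n − 1 = 766 = 2^1 · 383, so s = 1 and d = 383.
Repeated squaring mod 767: 431^1 ≡ 431, 431^2 ≡ 147, 431^4 ≡ 133, 431^8 ≡ 48, 431^16 ≡ 3, 431^32 ≡ 9, 431^64 ≡ 81, 431^128 ≡ 425, 431^256 ≡ 380.
383 = 256 + 64 + 32 + 16 + 8 + 4 + 2 + 1, so 431^383 ≡ 380·81·9·3·48·133·147·431 ≡ 332 (mod 767).
x_0 = 431^383 mod 767 = 332.
x_0 ∉ {1, 766} and s = 1, so 431 is a Miller–Rabin witness and 767 is composite.

yes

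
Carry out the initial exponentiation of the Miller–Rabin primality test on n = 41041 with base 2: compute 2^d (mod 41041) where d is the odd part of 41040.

27994

n − 1 = 41040 = 2^4 · 2565, so s = 4 and d = 2565.
2^2565 mod 41041 = 27994.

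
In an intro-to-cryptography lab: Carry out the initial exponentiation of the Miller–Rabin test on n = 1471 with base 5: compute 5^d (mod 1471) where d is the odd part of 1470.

1

n − 1 = 1470 = 2^1 · 735, so s = 1 and d = 735.
5^735 mod 1471 = 1.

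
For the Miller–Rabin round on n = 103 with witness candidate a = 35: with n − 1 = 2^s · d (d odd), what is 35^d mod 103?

102

n − 1 = 102 = 2^1 · 51, so s = 1 and d = 51.
Repeated squaring mod 103: 35^1 ≡ 35, 35^2 ≡ 92, 35^4 ≡ 18, 35^8 ≡ 15, 35^16 ≡ 19, 35^32 ≡ 52.
51 = 32 + 16 + 2 + 1, so 35^51 ≡ 52·19·92·35 ≡ 102 (mod 103).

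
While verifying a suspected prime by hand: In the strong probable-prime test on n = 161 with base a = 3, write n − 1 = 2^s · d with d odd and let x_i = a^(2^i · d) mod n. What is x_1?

123

n − 1 = 160 = 2^5 · 5, so s = 5 and d = 5.
x_0 = 3^5 mod 161 = 82.
x_1 = 82^2 mod 161 = 123.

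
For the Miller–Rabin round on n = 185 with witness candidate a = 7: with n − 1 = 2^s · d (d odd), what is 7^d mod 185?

n − 1 = 184 = 2^3 · 23, so s = 3 and d = 23.
By repeated squaring, 7^23 ≡ 83 (mod 185).

83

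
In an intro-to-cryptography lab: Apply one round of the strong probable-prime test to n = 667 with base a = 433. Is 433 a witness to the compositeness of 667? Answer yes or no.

n − 1 = 666 = 2^1 · 333, so s = 1 and d = 333.
x_0 = 433^333 mod 667 = 511.
x_0 ∉ {1, 666} and s = 1, so 433 is a Miller–Rabin witness and 667 is composite.

yes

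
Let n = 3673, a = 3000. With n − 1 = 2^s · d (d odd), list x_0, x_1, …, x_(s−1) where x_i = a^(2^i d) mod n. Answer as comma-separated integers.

n − 1 = 3672 = 2^3 · 459, so s = 3 and d = 459.
x_0 = 3000^459 mod 3673 = 2462.
x_1 = 2462^2 mod 3673 = 994.
x_2 = 994^2 mod 3673 = 3672.

2462, 994, 3672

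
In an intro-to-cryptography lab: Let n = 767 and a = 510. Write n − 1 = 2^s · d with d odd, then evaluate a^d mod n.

763

n − 1 = 766 = 2^1 · 383, so s = 1 and d = 383.
By repeated squaring, 510^383 ≡ 763 (mod 767).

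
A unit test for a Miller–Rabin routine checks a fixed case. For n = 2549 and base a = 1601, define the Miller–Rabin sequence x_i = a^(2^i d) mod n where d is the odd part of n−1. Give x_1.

2548

n − 1 = 2548 = 2^2 · 637, so s = 2 and d = 637.
x_0 = 1601^637 mod 2549 = 357.
x_1 = 357^2 mod 2549 = 2548.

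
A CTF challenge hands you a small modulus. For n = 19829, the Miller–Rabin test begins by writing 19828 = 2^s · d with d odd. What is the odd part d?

Halving: 19828 → 9914 → 4957; 4957 is odd.
So 19828 = 2^2 · 4957.

4957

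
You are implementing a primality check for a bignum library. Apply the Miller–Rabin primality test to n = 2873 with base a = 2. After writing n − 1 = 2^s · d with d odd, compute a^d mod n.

n − 1 = 2872 = 2^3 · 359, so s = 3 and d = 359.
Repeated squaring mod 2873: 2^1 ≡ 2, 2^2 ≡ 4, 2^4 ≡ 16, 2^8 ≡ 256, 2^16 ≡ 2330, 2^32 ≡ 1803, 2^64 ≡ 1446, 2^128 ≡ 2245, 2^256 ≡ 783.
359 = 256 + 64 + 32 + 4 + 2 + 1, so 2^359 ≡ 783·1446·1803·16·4·2 ≡ 332 (mod 2873).

332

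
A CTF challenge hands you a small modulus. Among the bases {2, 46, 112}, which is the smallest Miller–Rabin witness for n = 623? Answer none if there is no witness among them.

n − 1 = 622 = 2^1 · 311, so s = 1 and d = 311.
Base 2: x_0 = 2^311 mod 623 = 186. x_0 ∉ {1, 622} and s = 1, so 2 is a Miller–Rabin witness and 623 is composite.
Base 46: x_0 = 46^311 mod 623 = 30. x_0 ∉ {1, 622} and s = 1, so 46 is a Miller–Rabin witness and 623 is composite.
Base 112: x_0 = 112^311 mod 623 = 560. x_0 ∉ {1, 622} and s = 1, so 112 is a Miller–Rabin witness and 623 is composite.
The smallest witness among the given bases is 2.

2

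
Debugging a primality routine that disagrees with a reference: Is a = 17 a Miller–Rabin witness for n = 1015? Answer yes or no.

yes

n − 1 = 1014 = 2^1 · 507, so s = 1 and d = 507.
Repeated squaring mod 1015: 17^1 ≡ 17, 17^2 ≡ 289, 17^4 ≡ 291, 17^8 ≡ 436, 17^16 ≡ 291, 17^32 ≡ 436, 17^64 ≡ 291, 17^128 ≡ 436, 17^256 ≡ 291.
507 = 256 + 128 + 64 + 32 + 16 + 8 + 2 + 1, so 17^507 ≡ 291·436·291·436·291·436·289·17 ≡ 853 (mod 1015).
x_0 = 17^507 mod 1015 = 853.
x_0 ∉ {1, 1014} and s = 1, so 17 is a Miller–Rabin witness and 1015 is composite.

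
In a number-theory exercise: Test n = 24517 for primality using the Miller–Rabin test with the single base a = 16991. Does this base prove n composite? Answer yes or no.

n − 1 = 24516 = 2^2 · 6129, so s = 2 and d = 6129.
x_0 = 16991^6129 mod 24517 = 7868.
x_0 is neither 1 nor 24516, so continue squaring.
x_1 = 7868^2 mod 24517 = 24516.
x_1 ≡ −1, so 16991 is not a witness.

no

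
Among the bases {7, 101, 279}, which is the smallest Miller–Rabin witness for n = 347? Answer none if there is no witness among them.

none

n − 1 = 346 = 2^1 · 173, so s = 1 and d = 173.
Base 7: x_0 = 7^173 mod 347 = 346. x_0 = 346 ≡ −1, so 7 is not a witness.
Base 101: x_0 = 101^173 mod 347 = 346. x_0 = 346 ≡ −1, so 101 is not a witness.
Base 279: x_0 = 279^173 mod 347 = 1. x_0 = 1, so 279 is not a witness.
No listed base is a witness for 347.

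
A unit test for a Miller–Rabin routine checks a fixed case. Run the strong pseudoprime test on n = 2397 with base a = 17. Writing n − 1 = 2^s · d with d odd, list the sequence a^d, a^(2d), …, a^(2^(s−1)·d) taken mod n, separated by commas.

17, 289

n − 1 = 2396 = 2^2 · 599, so s = 2 and d = 599.
x_0 = 17^599 mod 2397 = 17.
x_1 = 17^2 mod 2397 = 289.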